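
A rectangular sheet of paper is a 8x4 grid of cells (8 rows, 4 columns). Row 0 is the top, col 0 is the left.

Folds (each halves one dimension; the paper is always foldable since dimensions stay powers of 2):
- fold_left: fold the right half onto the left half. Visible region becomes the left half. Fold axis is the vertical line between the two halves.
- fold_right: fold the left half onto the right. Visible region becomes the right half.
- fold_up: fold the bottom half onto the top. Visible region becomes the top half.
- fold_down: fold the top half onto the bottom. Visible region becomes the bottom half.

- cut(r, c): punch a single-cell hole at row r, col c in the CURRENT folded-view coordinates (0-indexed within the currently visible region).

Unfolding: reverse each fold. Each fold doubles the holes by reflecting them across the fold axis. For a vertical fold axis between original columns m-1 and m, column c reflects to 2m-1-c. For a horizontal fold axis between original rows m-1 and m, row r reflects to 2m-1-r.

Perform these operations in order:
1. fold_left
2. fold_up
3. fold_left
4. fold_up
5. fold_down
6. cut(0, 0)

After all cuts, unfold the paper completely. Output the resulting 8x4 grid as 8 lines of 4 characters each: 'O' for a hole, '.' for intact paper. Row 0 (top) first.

Answer: OOOO
OOOO
OOOO
OOOO
OOOO
OOOO
OOOO
OOOO

Derivation:
Op 1 fold_left: fold axis v@2; visible region now rows[0,8) x cols[0,2) = 8x2
Op 2 fold_up: fold axis h@4; visible region now rows[0,4) x cols[0,2) = 4x2
Op 3 fold_left: fold axis v@1; visible region now rows[0,4) x cols[0,1) = 4x1
Op 4 fold_up: fold axis h@2; visible region now rows[0,2) x cols[0,1) = 2x1
Op 5 fold_down: fold axis h@1; visible region now rows[1,2) x cols[0,1) = 1x1
Op 6 cut(0, 0): punch at orig (1,0); cuts so far [(1, 0)]; region rows[1,2) x cols[0,1) = 1x1
Unfold 1 (reflect across h@1): 2 holes -> [(0, 0), (1, 0)]
Unfold 2 (reflect across h@2): 4 holes -> [(0, 0), (1, 0), (2, 0), (3, 0)]
Unfold 3 (reflect across v@1): 8 holes -> [(0, 0), (0, 1), (1, 0), (1, 1), (2, 0), (2, 1), (3, 0), (3, 1)]
Unfold 4 (reflect across h@4): 16 holes -> [(0, 0), (0, 1), (1, 0), (1, 1), (2, 0), (2, 1), (3, 0), (3, 1), (4, 0), (4, 1), (5, 0), (5, 1), (6, 0), (6, 1), (7, 0), (7, 1)]
Unfold 5 (reflect across v@2): 32 holes -> [(0, 0), (0, 1), (0, 2), (0, 3), (1, 0), (1, 1), (1, 2), (1, 3), (2, 0), (2, 1), (2, 2), (2, 3), (3, 0), (3, 1), (3, 2), (3, 3), (4, 0), (4, 1), (4, 2), (4, 3), (5, 0), (5, 1), (5, 2), (5, 3), (6, 0), (6, 1), (6, 2), (6, 3), (7, 0), (7, 1), (7, 2), (7, 3)]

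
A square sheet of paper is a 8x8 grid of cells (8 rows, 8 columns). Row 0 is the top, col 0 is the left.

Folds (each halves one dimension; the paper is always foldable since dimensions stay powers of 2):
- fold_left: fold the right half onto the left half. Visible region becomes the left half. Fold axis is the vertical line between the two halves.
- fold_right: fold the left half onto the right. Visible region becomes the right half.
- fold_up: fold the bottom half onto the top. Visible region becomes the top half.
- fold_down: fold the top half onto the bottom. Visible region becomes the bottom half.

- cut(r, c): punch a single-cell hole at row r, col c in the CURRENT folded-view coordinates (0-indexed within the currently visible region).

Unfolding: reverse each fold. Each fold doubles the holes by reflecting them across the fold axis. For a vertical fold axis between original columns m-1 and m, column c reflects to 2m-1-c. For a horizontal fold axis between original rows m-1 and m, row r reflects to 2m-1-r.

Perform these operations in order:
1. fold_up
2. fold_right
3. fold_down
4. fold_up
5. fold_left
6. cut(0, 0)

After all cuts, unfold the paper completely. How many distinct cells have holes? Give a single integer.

Answer: 32

Derivation:
Op 1 fold_up: fold axis h@4; visible region now rows[0,4) x cols[0,8) = 4x8
Op 2 fold_right: fold axis v@4; visible region now rows[0,4) x cols[4,8) = 4x4
Op 3 fold_down: fold axis h@2; visible region now rows[2,4) x cols[4,8) = 2x4
Op 4 fold_up: fold axis h@3; visible region now rows[2,3) x cols[4,8) = 1x4
Op 5 fold_left: fold axis v@6; visible region now rows[2,3) x cols[4,6) = 1x2
Op 6 cut(0, 0): punch at orig (2,4); cuts so far [(2, 4)]; region rows[2,3) x cols[4,6) = 1x2
Unfold 1 (reflect across v@6): 2 holes -> [(2, 4), (2, 7)]
Unfold 2 (reflect across h@3): 4 holes -> [(2, 4), (2, 7), (3, 4), (3, 7)]
Unfold 3 (reflect across h@2): 8 holes -> [(0, 4), (0, 7), (1, 4), (1, 7), (2, 4), (2, 7), (3, 4), (3, 7)]
Unfold 4 (reflect across v@4): 16 holes -> [(0, 0), (0, 3), (0, 4), (0, 7), (1, 0), (1, 3), (1, 4), (1, 7), (2, 0), (2, 3), (2, 4), (2, 7), (3, 0), (3, 3), (3, 4), (3, 7)]
Unfold 5 (reflect across h@4): 32 holes -> [(0, 0), (0, 3), (0, 4), (0, 7), (1, 0), (1, 3), (1, 4), (1, 7), (2, 0), (2, 3), (2, 4), (2, 7), (3, 0), (3, 3), (3, 4), (3, 7), (4, 0), (4, 3), (4, 4), (4, 7), (5, 0), (5, 3), (5, 4), (5, 7), (6, 0), (6, 3), (6, 4), (6, 7), (7, 0), (7, 3), (7, 4), (7, 7)]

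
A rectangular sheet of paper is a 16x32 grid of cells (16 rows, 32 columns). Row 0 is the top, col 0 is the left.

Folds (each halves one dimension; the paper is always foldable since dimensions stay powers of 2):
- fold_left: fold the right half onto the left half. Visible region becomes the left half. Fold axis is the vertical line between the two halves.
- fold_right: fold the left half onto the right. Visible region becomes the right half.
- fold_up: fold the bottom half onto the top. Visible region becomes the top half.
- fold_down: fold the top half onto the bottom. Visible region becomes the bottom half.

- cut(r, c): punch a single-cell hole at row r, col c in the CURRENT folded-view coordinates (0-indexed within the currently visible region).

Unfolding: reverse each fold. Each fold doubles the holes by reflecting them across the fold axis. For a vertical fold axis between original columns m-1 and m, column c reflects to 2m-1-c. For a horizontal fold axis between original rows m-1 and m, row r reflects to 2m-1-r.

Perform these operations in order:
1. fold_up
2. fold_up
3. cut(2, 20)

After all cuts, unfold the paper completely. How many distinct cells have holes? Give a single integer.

Op 1 fold_up: fold axis h@8; visible region now rows[0,8) x cols[0,32) = 8x32
Op 2 fold_up: fold axis h@4; visible region now rows[0,4) x cols[0,32) = 4x32
Op 3 cut(2, 20): punch at orig (2,20); cuts so far [(2, 20)]; region rows[0,4) x cols[0,32) = 4x32
Unfold 1 (reflect across h@4): 2 holes -> [(2, 20), (5, 20)]
Unfold 2 (reflect across h@8): 4 holes -> [(2, 20), (5, 20), (10, 20), (13, 20)]

Answer: 4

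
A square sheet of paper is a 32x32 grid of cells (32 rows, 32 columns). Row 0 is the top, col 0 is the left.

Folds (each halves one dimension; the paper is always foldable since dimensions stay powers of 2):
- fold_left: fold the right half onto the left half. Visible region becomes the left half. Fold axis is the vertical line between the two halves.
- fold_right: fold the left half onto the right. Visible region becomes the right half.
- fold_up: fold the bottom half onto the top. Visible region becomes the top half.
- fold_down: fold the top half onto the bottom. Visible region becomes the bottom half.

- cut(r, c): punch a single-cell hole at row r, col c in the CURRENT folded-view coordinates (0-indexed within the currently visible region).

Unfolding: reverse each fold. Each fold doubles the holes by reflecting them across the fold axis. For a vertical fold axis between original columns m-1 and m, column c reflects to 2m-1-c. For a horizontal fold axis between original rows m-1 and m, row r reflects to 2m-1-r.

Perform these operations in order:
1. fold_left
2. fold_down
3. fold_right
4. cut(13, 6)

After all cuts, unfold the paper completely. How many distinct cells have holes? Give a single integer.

Op 1 fold_left: fold axis v@16; visible region now rows[0,32) x cols[0,16) = 32x16
Op 2 fold_down: fold axis h@16; visible region now rows[16,32) x cols[0,16) = 16x16
Op 3 fold_right: fold axis v@8; visible region now rows[16,32) x cols[8,16) = 16x8
Op 4 cut(13, 6): punch at orig (29,14); cuts so far [(29, 14)]; region rows[16,32) x cols[8,16) = 16x8
Unfold 1 (reflect across v@8): 2 holes -> [(29, 1), (29, 14)]
Unfold 2 (reflect across h@16): 4 holes -> [(2, 1), (2, 14), (29, 1), (29, 14)]
Unfold 3 (reflect across v@16): 8 holes -> [(2, 1), (2, 14), (2, 17), (2, 30), (29, 1), (29, 14), (29, 17), (29, 30)]

Answer: 8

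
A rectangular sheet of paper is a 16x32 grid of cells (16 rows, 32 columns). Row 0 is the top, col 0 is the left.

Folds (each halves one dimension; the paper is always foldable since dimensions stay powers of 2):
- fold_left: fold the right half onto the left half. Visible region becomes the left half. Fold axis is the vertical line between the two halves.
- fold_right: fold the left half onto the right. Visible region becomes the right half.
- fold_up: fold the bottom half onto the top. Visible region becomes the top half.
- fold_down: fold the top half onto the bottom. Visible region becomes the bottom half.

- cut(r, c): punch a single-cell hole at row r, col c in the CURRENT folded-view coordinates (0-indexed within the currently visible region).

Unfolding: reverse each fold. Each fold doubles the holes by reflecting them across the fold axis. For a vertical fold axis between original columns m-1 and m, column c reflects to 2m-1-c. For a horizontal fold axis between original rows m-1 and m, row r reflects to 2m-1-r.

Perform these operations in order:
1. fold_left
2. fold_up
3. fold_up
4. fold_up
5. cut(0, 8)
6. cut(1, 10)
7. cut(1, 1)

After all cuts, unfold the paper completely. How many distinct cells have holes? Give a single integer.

Op 1 fold_left: fold axis v@16; visible region now rows[0,16) x cols[0,16) = 16x16
Op 2 fold_up: fold axis h@8; visible region now rows[0,8) x cols[0,16) = 8x16
Op 3 fold_up: fold axis h@4; visible region now rows[0,4) x cols[0,16) = 4x16
Op 4 fold_up: fold axis h@2; visible region now rows[0,2) x cols[0,16) = 2x16
Op 5 cut(0, 8): punch at orig (0,8); cuts so far [(0, 8)]; region rows[0,2) x cols[0,16) = 2x16
Op 6 cut(1, 10): punch at orig (1,10); cuts so far [(0, 8), (1, 10)]; region rows[0,2) x cols[0,16) = 2x16
Op 7 cut(1, 1): punch at orig (1,1); cuts so far [(0, 8), (1, 1), (1, 10)]; region rows[0,2) x cols[0,16) = 2x16
Unfold 1 (reflect across h@2): 6 holes -> [(0, 8), (1, 1), (1, 10), (2, 1), (2, 10), (3, 8)]
Unfold 2 (reflect across h@4): 12 holes -> [(0, 8), (1, 1), (1, 10), (2, 1), (2, 10), (3, 8), (4, 8), (5, 1), (5, 10), (6, 1), (6, 10), (7, 8)]
Unfold 3 (reflect across h@8): 24 holes -> [(0, 8), (1, 1), (1, 10), (2, 1), (2, 10), (3, 8), (4, 8), (5, 1), (5, 10), (6, 1), (6, 10), (7, 8), (8, 8), (9, 1), (9, 10), (10, 1), (10, 10), (11, 8), (12, 8), (13, 1), (13, 10), (14, 1), (14, 10), (15, 8)]
Unfold 4 (reflect across v@16): 48 holes -> [(0, 8), (0, 23), (1, 1), (1, 10), (1, 21), (1, 30), (2, 1), (2, 10), (2, 21), (2, 30), (3, 8), (3, 23), (4, 8), (4, 23), (5, 1), (5, 10), (5, 21), (5, 30), (6, 1), (6, 10), (6, 21), (6, 30), (7, 8), (7, 23), (8, 8), (8, 23), (9, 1), (9, 10), (9, 21), (9, 30), (10, 1), (10, 10), (10, 21), (10, 30), (11, 8), (11, 23), (12, 8), (12, 23), (13, 1), (13, 10), (13, 21), (13, 30), (14, 1), (14, 10), (14, 21), (14, 30), (15, 8), (15, 23)]

Answer: 48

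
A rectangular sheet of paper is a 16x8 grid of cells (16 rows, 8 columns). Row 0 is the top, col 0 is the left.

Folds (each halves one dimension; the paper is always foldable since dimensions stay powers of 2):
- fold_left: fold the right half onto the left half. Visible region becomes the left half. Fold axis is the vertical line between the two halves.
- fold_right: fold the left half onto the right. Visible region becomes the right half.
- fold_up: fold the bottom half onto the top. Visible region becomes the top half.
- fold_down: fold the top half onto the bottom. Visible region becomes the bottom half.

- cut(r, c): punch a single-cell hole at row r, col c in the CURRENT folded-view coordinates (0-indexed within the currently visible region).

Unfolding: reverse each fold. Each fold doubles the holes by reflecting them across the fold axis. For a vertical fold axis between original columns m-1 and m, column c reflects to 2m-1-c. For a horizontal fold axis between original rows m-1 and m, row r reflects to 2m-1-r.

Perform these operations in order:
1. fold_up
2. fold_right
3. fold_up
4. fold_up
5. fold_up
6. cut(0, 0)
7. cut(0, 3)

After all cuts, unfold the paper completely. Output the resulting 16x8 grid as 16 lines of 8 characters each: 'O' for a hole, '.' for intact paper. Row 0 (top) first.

Answer: O..OO..O
O..OO..O
O..OO..O
O..OO..O
O..OO..O
O..OO..O
O..OO..O
O..OO..O
O..OO..O
O..OO..O
O..OO..O
O..OO..O
O..OO..O
O..OO..O
O..OO..O
O..OO..O

Derivation:
Op 1 fold_up: fold axis h@8; visible region now rows[0,8) x cols[0,8) = 8x8
Op 2 fold_right: fold axis v@4; visible region now rows[0,8) x cols[4,8) = 8x4
Op 3 fold_up: fold axis h@4; visible region now rows[0,4) x cols[4,8) = 4x4
Op 4 fold_up: fold axis h@2; visible region now rows[0,2) x cols[4,8) = 2x4
Op 5 fold_up: fold axis h@1; visible region now rows[0,1) x cols[4,8) = 1x4
Op 6 cut(0, 0): punch at orig (0,4); cuts so far [(0, 4)]; region rows[0,1) x cols[4,8) = 1x4
Op 7 cut(0, 3): punch at orig (0,7); cuts so far [(0, 4), (0, 7)]; region rows[0,1) x cols[4,8) = 1x4
Unfold 1 (reflect across h@1): 4 holes -> [(0, 4), (0, 7), (1, 4), (1, 7)]
Unfold 2 (reflect across h@2): 8 holes -> [(0, 4), (0, 7), (1, 4), (1, 7), (2, 4), (2, 7), (3, 4), (3, 7)]
Unfold 3 (reflect across h@4): 16 holes -> [(0, 4), (0, 7), (1, 4), (1, 7), (2, 4), (2, 7), (3, 4), (3, 7), (4, 4), (4, 7), (5, 4), (5, 7), (6, 4), (6, 7), (7, 4), (7, 7)]
Unfold 4 (reflect across v@4): 32 holes -> [(0, 0), (0, 3), (0, 4), (0, 7), (1, 0), (1, 3), (1, 4), (1, 7), (2, 0), (2, 3), (2, 4), (2, 7), (3, 0), (3, 3), (3, 4), (3, 7), (4, 0), (4, 3), (4, 4), (4, 7), (5, 0), (5, 3), (5, 4), (5, 7), (6, 0), (6, 3), (6, 4), (6, 7), (7, 0), (7, 3), (7, 4), (7, 7)]
Unfold 5 (reflect across h@8): 64 holes -> [(0, 0), (0, 3), (0, 4), (0, 7), (1, 0), (1, 3), (1, 4), (1, 7), (2, 0), (2, 3), (2, 4), (2, 7), (3, 0), (3, 3), (3, 4), (3, 7), (4, 0), (4, 3), (4, 4), (4, 7), (5, 0), (5, 3), (5, 4), (5, 7), (6, 0), (6, 3), (6, 4), (6, 7), (7, 0), (7, 3), (7, 4), (7, 7), (8, 0), (8, 3), (8, 4), (8, 7), (9, 0), (9, 3), (9, 4), (9, 7), (10, 0), (10, 3), (10, 4), (10, 7), (11, 0), (11, 3), (11, 4), (11, 7), (12, 0), (12, 3), (12, 4), (12, 7), (13, 0), (13, 3), (13, 4), (13, 7), (14, 0), (14, 3), (14, 4), (14, 7), (15, 0), (15, 3), (15, 4), (15, 7)]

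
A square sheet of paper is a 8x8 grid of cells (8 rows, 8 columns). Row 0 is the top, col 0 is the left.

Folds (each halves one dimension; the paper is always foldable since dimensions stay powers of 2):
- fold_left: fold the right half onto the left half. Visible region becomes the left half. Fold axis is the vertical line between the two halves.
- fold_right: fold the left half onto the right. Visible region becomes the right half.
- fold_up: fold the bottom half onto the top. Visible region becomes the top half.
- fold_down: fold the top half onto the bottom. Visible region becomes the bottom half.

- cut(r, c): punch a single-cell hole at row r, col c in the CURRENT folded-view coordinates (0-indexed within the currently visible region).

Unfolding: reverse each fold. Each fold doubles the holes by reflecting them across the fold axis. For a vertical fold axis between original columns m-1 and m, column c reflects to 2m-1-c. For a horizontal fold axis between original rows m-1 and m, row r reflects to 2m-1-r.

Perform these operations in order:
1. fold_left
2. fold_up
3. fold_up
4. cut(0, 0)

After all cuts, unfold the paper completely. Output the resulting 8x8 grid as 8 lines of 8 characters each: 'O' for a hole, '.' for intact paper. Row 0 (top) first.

Op 1 fold_left: fold axis v@4; visible region now rows[0,8) x cols[0,4) = 8x4
Op 2 fold_up: fold axis h@4; visible region now rows[0,4) x cols[0,4) = 4x4
Op 3 fold_up: fold axis h@2; visible region now rows[0,2) x cols[0,4) = 2x4
Op 4 cut(0, 0): punch at orig (0,0); cuts so far [(0, 0)]; region rows[0,2) x cols[0,4) = 2x4
Unfold 1 (reflect across h@2): 2 holes -> [(0, 0), (3, 0)]
Unfold 2 (reflect across h@4): 4 holes -> [(0, 0), (3, 0), (4, 0), (7, 0)]
Unfold 3 (reflect across v@4): 8 holes -> [(0, 0), (0, 7), (3, 0), (3, 7), (4, 0), (4, 7), (7, 0), (7, 7)]

Answer: O......O
........
........
O......O
O......O
........
........
O......O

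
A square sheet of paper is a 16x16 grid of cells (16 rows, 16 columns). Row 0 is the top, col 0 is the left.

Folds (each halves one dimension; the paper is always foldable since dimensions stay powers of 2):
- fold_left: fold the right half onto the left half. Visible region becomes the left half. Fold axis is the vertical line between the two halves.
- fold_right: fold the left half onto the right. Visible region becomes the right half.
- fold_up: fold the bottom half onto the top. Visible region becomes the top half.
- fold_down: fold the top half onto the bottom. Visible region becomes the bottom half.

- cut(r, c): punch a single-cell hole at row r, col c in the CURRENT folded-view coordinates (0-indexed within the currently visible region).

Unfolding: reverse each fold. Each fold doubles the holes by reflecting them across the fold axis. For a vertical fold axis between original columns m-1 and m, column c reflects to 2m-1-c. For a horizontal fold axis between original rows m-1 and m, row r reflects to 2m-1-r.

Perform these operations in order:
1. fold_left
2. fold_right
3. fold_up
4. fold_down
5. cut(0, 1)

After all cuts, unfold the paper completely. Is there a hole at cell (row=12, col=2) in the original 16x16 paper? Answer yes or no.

Op 1 fold_left: fold axis v@8; visible region now rows[0,16) x cols[0,8) = 16x8
Op 2 fold_right: fold axis v@4; visible region now rows[0,16) x cols[4,8) = 16x4
Op 3 fold_up: fold axis h@8; visible region now rows[0,8) x cols[4,8) = 8x4
Op 4 fold_down: fold axis h@4; visible region now rows[4,8) x cols[4,8) = 4x4
Op 5 cut(0, 1): punch at orig (4,5); cuts so far [(4, 5)]; region rows[4,8) x cols[4,8) = 4x4
Unfold 1 (reflect across h@4): 2 holes -> [(3, 5), (4, 5)]
Unfold 2 (reflect across h@8): 4 holes -> [(3, 5), (4, 5), (11, 5), (12, 5)]
Unfold 3 (reflect across v@4): 8 holes -> [(3, 2), (3, 5), (4, 2), (4, 5), (11, 2), (11, 5), (12, 2), (12, 5)]
Unfold 4 (reflect across v@8): 16 holes -> [(3, 2), (3, 5), (3, 10), (3, 13), (4, 2), (4, 5), (4, 10), (4, 13), (11, 2), (11, 5), (11, 10), (11, 13), (12, 2), (12, 5), (12, 10), (12, 13)]
Holes: [(3, 2), (3, 5), (3, 10), (3, 13), (4, 2), (4, 5), (4, 10), (4, 13), (11, 2), (11, 5), (11, 10), (11, 13), (12, 2), (12, 5), (12, 10), (12, 13)]

Answer: yes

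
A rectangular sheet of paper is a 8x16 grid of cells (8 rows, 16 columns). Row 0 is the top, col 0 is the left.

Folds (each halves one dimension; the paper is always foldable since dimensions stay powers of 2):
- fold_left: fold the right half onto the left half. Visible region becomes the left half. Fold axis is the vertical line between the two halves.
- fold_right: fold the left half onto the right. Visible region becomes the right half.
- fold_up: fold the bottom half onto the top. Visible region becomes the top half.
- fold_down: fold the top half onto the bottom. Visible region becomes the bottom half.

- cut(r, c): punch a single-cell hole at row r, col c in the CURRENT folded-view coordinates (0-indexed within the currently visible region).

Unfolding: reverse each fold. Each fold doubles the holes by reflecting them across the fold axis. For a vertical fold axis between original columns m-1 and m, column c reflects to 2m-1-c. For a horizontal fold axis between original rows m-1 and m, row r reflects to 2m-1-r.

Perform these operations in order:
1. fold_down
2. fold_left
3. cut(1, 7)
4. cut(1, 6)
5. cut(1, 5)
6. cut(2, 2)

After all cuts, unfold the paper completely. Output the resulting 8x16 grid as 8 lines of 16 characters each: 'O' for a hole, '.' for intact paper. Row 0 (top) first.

Answer: ................
..O..........O..
.....OOOOOO.....
................
................
.....OOOOOO.....
..O..........O..
................

Derivation:
Op 1 fold_down: fold axis h@4; visible region now rows[4,8) x cols[0,16) = 4x16
Op 2 fold_left: fold axis v@8; visible region now rows[4,8) x cols[0,8) = 4x8
Op 3 cut(1, 7): punch at orig (5,7); cuts so far [(5, 7)]; region rows[4,8) x cols[0,8) = 4x8
Op 4 cut(1, 6): punch at orig (5,6); cuts so far [(5, 6), (5, 7)]; region rows[4,8) x cols[0,8) = 4x8
Op 5 cut(1, 5): punch at orig (5,5); cuts so far [(5, 5), (5, 6), (5, 7)]; region rows[4,8) x cols[0,8) = 4x8
Op 6 cut(2, 2): punch at orig (6,2); cuts so far [(5, 5), (5, 6), (5, 7), (6, 2)]; region rows[4,8) x cols[0,8) = 4x8
Unfold 1 (reflect across v@8): 8 holes -> [(5, 5), (5, 6), (5, 7), (5, 8), (5, 9), (5, 10), (6, 2), (6, 13)]
Unfold 2 (reflect across h@4): 16 holes -> [(1, 2), (1, 13), (2, 5), (2, 6), (2, 7), (2, 8), (2, 9), (2, 10), (5, 5), (5, 6), (5, 7), (5, 8), (5, 9), (5, 10), (6, 2), (6, 13)]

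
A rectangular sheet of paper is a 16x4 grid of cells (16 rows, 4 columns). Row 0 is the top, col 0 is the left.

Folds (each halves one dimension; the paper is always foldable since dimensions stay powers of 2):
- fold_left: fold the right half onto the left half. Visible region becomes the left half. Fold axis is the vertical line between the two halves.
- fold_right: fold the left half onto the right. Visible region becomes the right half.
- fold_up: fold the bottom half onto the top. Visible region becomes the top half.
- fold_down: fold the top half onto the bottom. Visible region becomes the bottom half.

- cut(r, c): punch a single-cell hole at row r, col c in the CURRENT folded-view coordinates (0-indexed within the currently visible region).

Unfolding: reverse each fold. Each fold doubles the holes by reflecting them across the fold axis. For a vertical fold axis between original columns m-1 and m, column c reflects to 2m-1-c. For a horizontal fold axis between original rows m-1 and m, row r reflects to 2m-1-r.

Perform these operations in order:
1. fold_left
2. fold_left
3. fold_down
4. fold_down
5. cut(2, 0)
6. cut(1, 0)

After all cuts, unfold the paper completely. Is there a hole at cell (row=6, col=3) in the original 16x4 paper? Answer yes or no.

Answer: yes

Derivation:
Op 1 fold_left: fold axis v@2; visible region now rows[0,16) x cols[0,2) = 16x2
Op 2 fold_left: fold axis v@1; visible region now rows[0,16) x cols[0,1) = 16x1
Op 3 fold_down: fold axis h@8; visible region now rows[8,16) x cols[0,1) = 8x1
Op 4 fold_down: fold axis h@12; visible region now rows[12,16) x cols[0,1) = 4x1
Op 5 cut(2, 0): punch at orig (14,0); cuts so far [(14, 0)]; region rows[12,16) x cols[0,1) = 4x1
Op 6 cut(1, 0): punch at orig (13,0); cuts so far [(13, 0), (14, 0)]; region rows[12,16) x cols[0,1) = 4x1
Unfold 1 (reflect across h@12): 4 holes -> [(9, 0), (10, 0), (13, 0), (14, 0)]
Unfold 2 (reflect across h@8): 8 holes -> [(1, 0), (2, 0), (5, 0), (6, 0), (9, 0), (10, 0), (13, 0), (14, 0)]
Unfold 3 (reflect across v@1): 16 holes -> [(1, 0), (1, 1), (2, 0), (2, 1), (5, 0), (5, 1), (6, 0), (6, 1), (9, 0), (9, 1), (10, 0), (10, 1), (13, 0), (13, 1), (14, 0), (14, 1)]
Unfold 4 (reflect across v@2): 32 holes -> [(1, 0), (1, 1), (1, 2), (1, 3), (2, 0), (2, 1), (2, 2), (2, 3), (5, 0), (5, 1), (5, 2), (5, 3), (6, 0), (6, 1), (6, 2), (6, 3), (9, 0), (9, 1), (9, 2), (9, 3), (10, 0), (10, 1), (10, 2), (10, 3), (13, 0), (13, 1), (13, 2), (13, 3), (14, 0), (14, 1), (14, 2), (14, 3)]
Holes: [(1, 0), (1, 1), (1, 2), (1, 3), (2, 0), (2, 1), (2, 2), (2, 3), (5, 0), (5, 1), (5, 2), (5, 3), (6, 0), (6, 1), (6, 2), (6, 3), (9, 0), (9, 1), (9, 2), (9, 3), (10, 0), (10, 1), (10, 2), (10, 3), (13, 0), (13, 1), (13, 2), (13, 3), (14, 0), (14, 1), (14, 2), (14, 3)]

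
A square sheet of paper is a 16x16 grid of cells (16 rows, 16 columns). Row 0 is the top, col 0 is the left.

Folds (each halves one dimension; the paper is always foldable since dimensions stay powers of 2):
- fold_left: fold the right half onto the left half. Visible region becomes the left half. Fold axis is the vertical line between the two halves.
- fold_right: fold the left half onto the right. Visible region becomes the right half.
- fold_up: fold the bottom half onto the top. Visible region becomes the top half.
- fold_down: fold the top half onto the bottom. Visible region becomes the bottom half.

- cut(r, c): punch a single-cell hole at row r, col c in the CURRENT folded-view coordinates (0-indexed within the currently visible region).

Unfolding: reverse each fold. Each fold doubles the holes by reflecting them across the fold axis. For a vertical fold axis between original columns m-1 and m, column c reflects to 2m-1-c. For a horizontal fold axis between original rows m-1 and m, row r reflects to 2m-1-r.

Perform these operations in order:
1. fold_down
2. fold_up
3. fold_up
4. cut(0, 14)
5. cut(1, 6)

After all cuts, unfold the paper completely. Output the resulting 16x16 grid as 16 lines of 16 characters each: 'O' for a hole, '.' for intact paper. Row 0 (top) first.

Answer: ..............O.
......O.........
......O.........
..............O.
..............O.
......O.........
......O.........
..............O.
..............O.
......O.........
......O.........
..............O.
..............O.
......O.........
......O.........
..............O.

Derivation:
Op 1 fold_down: fold axis h@8; visible region now rows[8,16) x cols[0,16) = 8x16
Op 2 fold_up: fold axis h@12; visible region now rows[8,12) x cols[0,16) = 4x16
Op 3 fold_up: fold axis h@10; visible region now rows[8,10) x cols[0,16) = 2x16
Op 4 cut(0, 14): punch at orig (8,14); cuts so far [(8, 14)]; region rows[8,10) x cols[0,16) = 2x16
Op 5 cut(1, 6): punch at orig (9,6); cuts so far [(8, 14), (9, 6)]; region rows[8,10) x cols[0,16) = 2x16
Unfold 1 (reflect across h@10): 4 holes -> [(8, 14), (9, 6), (10, 6), (11, 14)]
Unfold 2 (reflect across h@12): 8 holes -> [(8, 14), (9, 6), (10, 6), (11, 14), (12, 14), (13, 6), (14, 6), (15, 14)]
Unfold 3 (reflect across h@8): 16 holes -> [(0, 14), (1, 6), (2, 6), (3, 14), (4, 14), (5, 6), (6, 6), (7, 14), (8, 14), (9, 6), (10, 6), (11, 14), (12, 14), (13, 6), (14, 6), (15, 14)]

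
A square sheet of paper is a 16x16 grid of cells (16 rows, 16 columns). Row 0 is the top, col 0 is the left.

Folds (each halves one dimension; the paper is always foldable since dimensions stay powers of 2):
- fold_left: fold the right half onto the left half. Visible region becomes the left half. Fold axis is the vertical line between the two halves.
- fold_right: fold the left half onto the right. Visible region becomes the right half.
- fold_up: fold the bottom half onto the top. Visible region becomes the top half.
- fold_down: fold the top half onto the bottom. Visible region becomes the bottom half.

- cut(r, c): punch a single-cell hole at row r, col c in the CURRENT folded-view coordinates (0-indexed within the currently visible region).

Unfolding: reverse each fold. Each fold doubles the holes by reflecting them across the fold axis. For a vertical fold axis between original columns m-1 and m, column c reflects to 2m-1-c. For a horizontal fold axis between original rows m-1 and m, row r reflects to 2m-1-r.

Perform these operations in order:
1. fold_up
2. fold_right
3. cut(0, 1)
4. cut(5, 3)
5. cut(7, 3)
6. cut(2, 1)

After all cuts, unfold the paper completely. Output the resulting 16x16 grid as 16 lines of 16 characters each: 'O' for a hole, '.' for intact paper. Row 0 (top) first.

Answer: ......O..O......
................
......O..O......
................
................
....O......O....
................
....O......O....
....O......O....
................
....O......O....
................
................
......O..O......
................
......O..O......

Derivation:
Op 1 fold_up: fold axis h@8; visible region now rows[0,8) x cols[0,16) = 8x16
Op 2 fold_right: fold axis v@8; visible region now rows[0,8) x cols[8,16) = 8x8
Op 3 cut(0, 1): punch at orig (0,9); cuts so far [(0, 9)]; region rows[0,8) x cols[8,16) = 8x8
Op 4 cut(5, 3): punch at orig (5,11); cuts so far [(0, 9), (5, 11)]; region rows[0,8) x cols[8,16) = 8x8
Op 5 cut(7, 3): punch at orig (7,11); cuts so far [(0, 9), (5, 11), (7, 11)]; region rows[0,8) x cols[8,16) = 8x8
Op 6 cut(2, 1): punch at orig (2,9); cuts so far [(0, 9), (2, 9), (5, 11), (7, 11)]; region rows[0,8) x cols[8,16) = 8x8
Unfold 1 (reflect across v@8): 8 holes -> [(0, 6), (0, 9), (2, 6), (2, 9), (5, 4), (5, 11), (7, 4), (7, 11)]
Unfold 2 (reflect across h@8): 16 holes -> [(0, 6), (0, 9), (2, 6), (2, 9), (5, 4), (5, 11), (7, 4), (7, 11), (8, 4), (8, 11), (10, 4), (10, 11), (13, 6), (13, 9), (15, 6), (15, 9)]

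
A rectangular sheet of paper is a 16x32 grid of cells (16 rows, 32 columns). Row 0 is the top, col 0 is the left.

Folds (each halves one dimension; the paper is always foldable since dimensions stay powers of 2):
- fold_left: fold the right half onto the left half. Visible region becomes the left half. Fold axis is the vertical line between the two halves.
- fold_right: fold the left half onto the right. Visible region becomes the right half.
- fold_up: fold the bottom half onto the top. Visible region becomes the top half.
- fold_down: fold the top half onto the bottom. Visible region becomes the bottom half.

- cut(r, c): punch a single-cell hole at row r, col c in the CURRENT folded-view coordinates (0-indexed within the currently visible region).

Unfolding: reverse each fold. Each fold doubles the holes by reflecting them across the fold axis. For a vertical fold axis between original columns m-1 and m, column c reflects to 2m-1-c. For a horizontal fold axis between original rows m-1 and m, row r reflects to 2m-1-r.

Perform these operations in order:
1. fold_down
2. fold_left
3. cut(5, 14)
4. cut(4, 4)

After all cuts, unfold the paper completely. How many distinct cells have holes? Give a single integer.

Answer: 8

Derivation:
Op 1 fold_down: fold axis h@8; visible region now rows[8,16) x cols[0,32) = 8x32
Op 2 fold_left: fold axis v@16; visible region now rows[8,16) x cols[0,16) = 8x16
Op 3 cut(5, 14): punch at orig (13,14); cuts so far [(13, 14)]; region rows[8,16) x cols[0,16) = 8x16
Op 4 cut(4, 4): punch at orig (12,4); cuts so far [(12, 4), (13, 14)]; region rows[8,16) x cols[0,16) = 8x16
Unfold 1 (reflect across v@16): 4 holes -> [(12, 4), (12, 27), (13, 14), (13, 17)]
Unfold 2 (reflect across h@8): 8 holes -> [(2, 14), (2, 17), (3, 4), (3, 27), (12, 4), (12, 27), (13, 14), (13, 17)]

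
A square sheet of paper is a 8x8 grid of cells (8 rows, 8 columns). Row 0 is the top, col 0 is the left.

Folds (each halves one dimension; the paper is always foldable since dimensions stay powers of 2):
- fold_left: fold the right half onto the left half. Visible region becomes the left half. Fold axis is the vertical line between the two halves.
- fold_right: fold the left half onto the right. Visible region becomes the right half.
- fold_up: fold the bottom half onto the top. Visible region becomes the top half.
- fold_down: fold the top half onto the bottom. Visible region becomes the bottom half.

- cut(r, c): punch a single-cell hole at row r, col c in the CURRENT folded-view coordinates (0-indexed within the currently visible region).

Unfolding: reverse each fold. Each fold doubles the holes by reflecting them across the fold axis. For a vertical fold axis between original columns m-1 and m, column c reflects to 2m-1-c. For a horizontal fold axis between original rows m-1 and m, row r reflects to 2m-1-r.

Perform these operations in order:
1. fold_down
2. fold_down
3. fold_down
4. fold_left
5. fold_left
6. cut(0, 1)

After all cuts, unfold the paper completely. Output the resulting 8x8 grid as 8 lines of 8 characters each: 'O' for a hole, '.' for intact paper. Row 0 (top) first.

Answer: .OO..OO.
.OO..OO.
.OO..OO.
.OO..OO.
.OO..OO.
.OO..OO.
.OO..OO.
.OO..OO.

Derivation:
Op 1 fold_down: fold axis h@4; visible region now rows[4,8) x cols[0,8) = 4x8
Op 2 fold_down: fold axis h@6; visible region now rows[6,8) x cols[0,8) = 2x8
Op 3 fold_down: fold axis h@7; visible region now rows[7,8) x cols[0,8) = 1x8
Op 4 fold_left: fold axis v@4; visible region now rows[7,8) x cols[0,4) = 1x4
Op 5 fold_left: fold axis v@2; visible region now rows[7,8) x cols[0,2) = 1x2
Op 6 cut(0, 1): punch at orig (7,1); cuts so far [(7, 1)]; region rows[7,8) x cols[0,2) = 1x2
Unfold 1 (reflect across v@2): 2 holes -> [(7, 1), (7, 2)]
Unfold 2 (reflect across v@4): 4 holes -> [(7, 1), (7, 2), (7, 5), (7, 6)]
Unfold 3 (reflect across h@7): 8 holes -> [(6, 1), (6, 2), (6, 5), (6, 6), (7, 1), (7, 2), (7, 5), (7, 6)]
Unfold 4 (reflect across h@6): 16 holes -> [(4, 1), (4, 2), (4, 5), (4, 6), (5, 1), (5, 2), (5, 5), (5, 6), (6, 1), (6, 2), (6, 5), (6, 6), (7, 1), (7, 2), (7, 5), (7, 6)]
Unfold 5 (reflect across h@4): 32 holes -> [(0, 1), (0, 2), (0, 5), (0, 6), (1, 1), (1, 2), (1, 5), (1, 6), (2, 1), (2, 2), (2, 5), (2, 6), (3, 1), (3, 2), (3, 5), (3, 6), (4, 1), (4, 2), (4, 5), (4, 6), (5, 1), (5, 2), (5, 5), (5, 6), (6, 1), (6, 2), (6, 5), (6, 6), (7, 1), (7, 2), (7, 5), (7, 6)]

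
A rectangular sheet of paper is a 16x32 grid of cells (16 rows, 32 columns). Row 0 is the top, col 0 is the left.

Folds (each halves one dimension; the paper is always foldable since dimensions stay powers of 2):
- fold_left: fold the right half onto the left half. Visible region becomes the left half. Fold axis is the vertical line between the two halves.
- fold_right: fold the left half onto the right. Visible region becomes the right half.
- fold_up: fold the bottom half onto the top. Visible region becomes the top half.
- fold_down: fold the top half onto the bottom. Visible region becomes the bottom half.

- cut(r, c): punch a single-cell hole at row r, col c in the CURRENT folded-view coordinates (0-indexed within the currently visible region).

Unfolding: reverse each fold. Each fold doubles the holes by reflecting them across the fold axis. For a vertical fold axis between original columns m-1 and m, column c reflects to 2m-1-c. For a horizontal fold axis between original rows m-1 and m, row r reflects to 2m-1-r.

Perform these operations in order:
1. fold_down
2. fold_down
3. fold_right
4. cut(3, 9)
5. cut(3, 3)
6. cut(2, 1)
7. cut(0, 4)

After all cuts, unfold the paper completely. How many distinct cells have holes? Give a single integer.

Answer: 32

Derivation:
Op 1 fold_down: fold axis h@8; visible region now rows[8,16) x cols[0,32) = 8x32
Op 2 fold_down: fold axis h@12; visible region now rows[12,16) x cols[0,32) = 4x32
Op 3 fold_right: fold axis v@16; visible region now rows[12,16) x cols[16,32) = 4x16
Op 4 cut(3, 9): punch at orig (15,25); cuts so far [(15, 25)]; region rows[12,16) x cols[16,32) = 4x16
Op 5 cut(3, 3): punch at orig (15,19); cuts so far [(15, 19), (15, 25)]; region rows[12,16) x cols[16,32) = 4x16
Op 6 cut(2, 1): punch at orig (14,17); cuts so far [(14, 17), (15, 19), (15, 25)]; region rows[12,16) x cols[16,32) = 4x16
Op 7 cut(0, 4): punch at orig (12,20); cuts so far [(12, 20), (14, 17), (15, 19), (15, 25)]; region rows[12,16) x cols[16,32) = 4x16
Unfold 1 (reflect across v@16): 8 holes -> [(12, 11), (12, 20), (14, 14), (14, 17), (15, 6), (15, 12), (15, 19), (15, 25)]
Unfold 2 (reflect across h@12): 16 holes -> [(8, 6), (8, 12), (8, 19), (8, 25), (9, 14), (9, 17), (11, 11), (11, 20), (12, 11), (12, 20), (14, 14), (14, 17), (15, 6), (15, 12), (15, 19), (15, 25)]
Unfold 3 (reflect across h@8): 32 holes -> [(0, 6), (0, 12), (0, 19), (0, 25), (1, 14), (1, 17), (3, 11), (3, 20), (4, 11), (4, 20), (6, 14), (6, 17), (7, 6), (7, 12), (7, 19), (7, 25), (8, 6), (8, 12), (8, 19), (8, 25), (9, 14), (9, 17), (11, 11), (11, 20), (12, 11), (12, 20), (14, 14), (14, 17), (15, 6), (15, 12), (15, 19), (15, 25)]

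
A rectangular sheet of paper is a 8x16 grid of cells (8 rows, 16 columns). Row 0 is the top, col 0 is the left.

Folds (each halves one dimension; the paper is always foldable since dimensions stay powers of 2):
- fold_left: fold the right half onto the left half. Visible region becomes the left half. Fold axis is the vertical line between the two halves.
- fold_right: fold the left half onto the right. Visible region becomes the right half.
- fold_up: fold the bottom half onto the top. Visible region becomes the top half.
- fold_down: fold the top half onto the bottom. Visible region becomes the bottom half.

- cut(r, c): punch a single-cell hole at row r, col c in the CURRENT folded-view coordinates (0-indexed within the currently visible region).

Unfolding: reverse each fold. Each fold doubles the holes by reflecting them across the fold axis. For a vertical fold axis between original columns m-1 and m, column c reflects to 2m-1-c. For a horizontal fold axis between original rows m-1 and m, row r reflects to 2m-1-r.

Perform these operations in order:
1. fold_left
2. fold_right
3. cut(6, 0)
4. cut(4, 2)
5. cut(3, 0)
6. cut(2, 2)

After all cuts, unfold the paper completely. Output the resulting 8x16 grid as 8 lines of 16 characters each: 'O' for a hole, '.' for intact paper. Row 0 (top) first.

Op 1 fold_left: fold axis v@8; visible region now rows[0,8) x cols[0,8) = 8x8
Op 2 fold_right: fold axis v@4; visible region now rows[0,8) x cols[4,8) = 8x4
Op 3 cut(6, 0): punch at orig (6,4); cuts so far [(6, 4)]; region rows[0,8) x cols[4,8) = 8x4
Op 4 cut(4, 2): punch at orig (4,6); cuts so far [(4, 6), (6, 4)]; region rows[0,8) x cols[4,8) = 8x4
Op 5 cut(3, 0): punch at orig (3,4); cuts so far [(3, 4), (4, 6), (6, 4)]; region rows[0,8) x cols[4,8) = 8x4
Op 6 cut(2, 2): punch at orig (2,6); cuts so far [(2, 6), (3, 4), (4, 6), (6, 4)]; region rows[0,8) x cols[4,8) = 8x4
Unfold 1 (reflect across v@4): 8 holes -> [(2, 1), (2, 6), (3, 3), (3, 4), (4, 1), (4, 6), (6, 3), (6, 4)]
Unfold 2 (reflect across v@8): 16 holes -> [(2, 1), (2, 6), (2, 9), (2, 14), (3, 3), (3, 4), (3, 11), (3, 12), (4, 1), (4, 6), (4, 9), (4, 14), (6, 3), (6, 4), (6, 11), (6, 12)]

Answer: ................
................
.O....O..O....O.
...OO......OO...
.O....O..O....O.
................
...OO......OO...
................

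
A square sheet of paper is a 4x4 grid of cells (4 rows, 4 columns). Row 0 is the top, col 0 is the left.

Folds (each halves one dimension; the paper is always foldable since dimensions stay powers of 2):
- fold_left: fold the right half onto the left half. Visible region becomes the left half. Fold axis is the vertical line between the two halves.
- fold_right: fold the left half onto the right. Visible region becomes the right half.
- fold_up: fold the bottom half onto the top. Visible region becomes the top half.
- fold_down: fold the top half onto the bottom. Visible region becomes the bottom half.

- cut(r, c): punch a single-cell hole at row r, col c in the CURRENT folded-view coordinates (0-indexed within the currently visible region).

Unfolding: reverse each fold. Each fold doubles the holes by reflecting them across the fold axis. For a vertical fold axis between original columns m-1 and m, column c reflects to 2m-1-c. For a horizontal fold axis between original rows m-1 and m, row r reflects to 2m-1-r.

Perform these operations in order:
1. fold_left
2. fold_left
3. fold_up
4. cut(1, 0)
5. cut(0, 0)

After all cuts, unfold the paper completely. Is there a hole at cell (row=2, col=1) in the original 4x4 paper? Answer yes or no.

Answer: yes

Derivation:
Op 1 fold_left: fold axis v@2; visible region now rows[0,4) x cols[0,2) = 4x2
Op 2 fold_left: fold axis v@1; visible region now rows[0,4) x cols[0,1) = 4x1
Op 3 fold_up: fold axis h@2; visible region now rows[0,2) x cols[0,1) = 2x1
Op 4 cut(1, 0): punch at orig (1,0); cuts so far [(1, 0)]; region rows[0,2) x cols[0,1) = 2x1
Op 5 cut(0, 0): punch at orig (0,0); cuts so far [(0, 0), (1, 0)]; region rows[0,2) x cols[0,1) = 2x1
Unfold 1 (reflect across h@2): 4 holes -> [(0, 0), (1, 0), (2, 0), (3, 0)]
Unfold 2 (reflect across v@1): 8 holes -> [(0, 0), (0, 1), (1, 0), (1, 1), (2, 0), (2, 1), (3, 0), (3, 1)]
Unfold 3 (reflect across v@2): 16 holes -> [(0, 0), (0, 1), (0, 2), (0, 3), (1, 0), (1, 1), (1, 2), (1, 3), (2, 0), (2, 1), (2, 2), (2, 3), (3, 0), (3, 1), (3, 2), (3, 3)]
Holes: [(0, 0), (0, 1), (0, 2), (0, 3), (1, 0), (1, 1), (1, 2), (1, 3), (2, 0), (2, 1), (2, 2), (2, 3), (3, 0), (3, 1), (3, 2), (3, 3)]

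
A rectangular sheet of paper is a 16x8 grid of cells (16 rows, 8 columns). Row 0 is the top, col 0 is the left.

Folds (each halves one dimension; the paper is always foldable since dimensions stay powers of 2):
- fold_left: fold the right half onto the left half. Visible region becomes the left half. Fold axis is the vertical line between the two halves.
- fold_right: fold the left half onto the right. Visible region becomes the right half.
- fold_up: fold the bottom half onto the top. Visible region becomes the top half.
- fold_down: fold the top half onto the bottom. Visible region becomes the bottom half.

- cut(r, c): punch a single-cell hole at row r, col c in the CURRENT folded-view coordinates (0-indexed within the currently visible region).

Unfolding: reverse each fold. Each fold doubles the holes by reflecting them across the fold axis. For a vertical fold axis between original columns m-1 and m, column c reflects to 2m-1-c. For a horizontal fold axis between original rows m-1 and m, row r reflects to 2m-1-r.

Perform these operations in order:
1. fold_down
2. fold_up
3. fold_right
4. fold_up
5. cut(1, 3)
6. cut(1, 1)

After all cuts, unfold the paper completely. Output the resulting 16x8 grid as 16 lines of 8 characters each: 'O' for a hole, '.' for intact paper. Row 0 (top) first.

Op 1 fold_down: fold axis h@8; visible region now rows[8,16) x cols[0,8) = 8x8
Op 2 fold_up: fold axis h@12; visible region now rows[8,12) x cols[0,8) = 4x8
Op 3 fold_right: fold axis v@4; visible region now rows[8,12) x cols[4,8) = 4x4
Op 4 fold_up: fold axis h@10; visible region now rows[8,10) x cols[4,8) = 2x4
Op 5 cut(1, 3): punch at orig (9,7); cuts so far [(9, 7)]; region rows[8,10) x cols[4,8) = 2x4
Op 6 cut(1, 1): punch at orig (9,5); cuts so far [(9, 5), (9, 7)]; region rows[8,10) x cols[4,8) = 2x4
Unfold 1 (reflect across h@10): 4 holes -> [(9, 5), (9, 7), (10, 5), (10, 7)]
Unfold 2 (reflect across v@4): 8 holes -> [(9, 0), (9, 2), (9, 5), (9, 7), (10, 0), (10, 2), (10, 5), (10, 7)]
Unfold 3 (reflect across h@12): 16 holes -> [(9, 0), (9, 2), (9, 5), (9, 7), (10, 0), (10, 2), (10, 5), (10, 7), (13, 0), (13, 2), (13, 5), (13, 7), (14, 0), (14, 2), (14, 5), (14, 7)]
Unfold 4 (reflect across h@8): 32 holes -> [(1, 0), (1, 2), (1, 5), (1, 7), (2, 0), (2, 2), (2, 5), (2, 7), (5, 0), (5, 2), (5, 5), (5, 7), (6, 0), (6, 2), (6, 5), (6, 7), (9, 0), (9, 2), (9, 5), (9, 7), (10, 0), (10, 2), (10, 5), (10, 7), (13, 0), (13, 2), (13, 5), (13, 7), (14, 0), (14, 2), (14, 5), (14, 7)]

Answer: ........
O.O..O.O
O.O..O.O
........
........
O.O..O.O
O.O..O.O
........
........
O.O..O.O
O.O..O.O
........
........
O.O..O.O
O.O..O.O
........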